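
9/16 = 0.56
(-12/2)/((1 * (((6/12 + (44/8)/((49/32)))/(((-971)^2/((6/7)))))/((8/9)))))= -5174311408/3609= -1433724.41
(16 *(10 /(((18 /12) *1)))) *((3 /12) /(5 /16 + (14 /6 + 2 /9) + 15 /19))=72960 /10007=7.29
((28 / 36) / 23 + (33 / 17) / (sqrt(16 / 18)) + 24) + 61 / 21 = 99* sqrt(2) / 68 + 39034 / 1449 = 29.00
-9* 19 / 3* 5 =-285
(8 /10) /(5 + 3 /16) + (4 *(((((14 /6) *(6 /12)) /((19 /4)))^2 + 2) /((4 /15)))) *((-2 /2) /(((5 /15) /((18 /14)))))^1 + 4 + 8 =-112264262 /1048705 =-107.05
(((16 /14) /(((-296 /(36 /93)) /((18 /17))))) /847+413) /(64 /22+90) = 47746752607 /10741180142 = 4.45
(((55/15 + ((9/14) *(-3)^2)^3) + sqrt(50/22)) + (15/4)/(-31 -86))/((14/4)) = 56.80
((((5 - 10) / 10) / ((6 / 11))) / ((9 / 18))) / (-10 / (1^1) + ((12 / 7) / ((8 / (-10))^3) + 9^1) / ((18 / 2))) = 616 / 3149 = 0.20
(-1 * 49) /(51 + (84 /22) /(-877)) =-472703 /491955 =-0.96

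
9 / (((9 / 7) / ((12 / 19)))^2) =784 / 361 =2.17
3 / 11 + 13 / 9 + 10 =1160 / 99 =11.72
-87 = -87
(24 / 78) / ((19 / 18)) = 72 / 247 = 0.29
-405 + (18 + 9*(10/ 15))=-381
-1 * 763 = -763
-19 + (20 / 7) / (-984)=-32723 / 1722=-19.00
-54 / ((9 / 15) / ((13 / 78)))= -15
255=255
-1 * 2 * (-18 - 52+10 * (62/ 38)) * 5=10200/ 19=536.84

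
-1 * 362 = -362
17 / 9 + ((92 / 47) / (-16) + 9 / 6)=5527 / 1692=3.27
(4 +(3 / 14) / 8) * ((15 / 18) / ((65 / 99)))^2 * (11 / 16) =5402529 / 1211392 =4.46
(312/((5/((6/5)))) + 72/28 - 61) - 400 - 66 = -78671/175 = -449.55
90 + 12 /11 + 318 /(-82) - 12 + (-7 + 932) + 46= 1046.21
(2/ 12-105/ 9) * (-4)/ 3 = 46/ 3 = 15.33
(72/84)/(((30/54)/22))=1188/35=33.94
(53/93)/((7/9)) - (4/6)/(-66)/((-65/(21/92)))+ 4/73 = 2461705613/3126062940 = 0.79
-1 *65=-65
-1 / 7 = -0.14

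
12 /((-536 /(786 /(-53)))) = 1179 /3551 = 0.33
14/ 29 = 0.48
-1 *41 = -41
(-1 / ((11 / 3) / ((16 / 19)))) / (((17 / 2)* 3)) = -32 / 3553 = -0.01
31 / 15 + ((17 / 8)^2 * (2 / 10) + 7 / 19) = 60889 / 18240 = 3.34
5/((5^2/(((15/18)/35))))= 1/210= 0.00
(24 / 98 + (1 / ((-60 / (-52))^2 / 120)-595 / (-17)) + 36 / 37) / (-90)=-3436121 / 2447550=-1.40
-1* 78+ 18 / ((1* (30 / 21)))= -327 / 5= -65.40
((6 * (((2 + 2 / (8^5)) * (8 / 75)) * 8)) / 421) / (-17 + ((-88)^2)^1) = 32769 / 10409814400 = 0.00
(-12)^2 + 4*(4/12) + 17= 487/3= 162.33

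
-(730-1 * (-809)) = -1539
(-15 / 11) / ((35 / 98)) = -42 / 11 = -3.82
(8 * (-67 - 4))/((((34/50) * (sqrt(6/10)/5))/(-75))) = 1775000 * sqrt(15)/17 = 404385.03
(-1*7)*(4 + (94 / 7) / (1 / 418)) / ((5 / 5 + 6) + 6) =-39320 / 13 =-3024.62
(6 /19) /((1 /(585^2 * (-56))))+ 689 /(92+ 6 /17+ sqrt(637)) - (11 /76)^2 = -79728309048678287 /13173941232 - 1393847 * sqrt(13) /2280807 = -6051973.11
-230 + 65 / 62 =-14195 / 62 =-228.95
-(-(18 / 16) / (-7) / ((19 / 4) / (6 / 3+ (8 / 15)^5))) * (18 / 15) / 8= -775759 / 74812500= -0.01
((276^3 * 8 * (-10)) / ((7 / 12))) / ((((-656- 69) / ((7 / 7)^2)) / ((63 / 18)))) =2018359296 / 145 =13919719.28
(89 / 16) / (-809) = -89 / 12944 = -0.01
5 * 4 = 20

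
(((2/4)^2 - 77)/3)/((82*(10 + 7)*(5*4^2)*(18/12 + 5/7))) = -2149/20742720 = -0.00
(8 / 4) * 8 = 16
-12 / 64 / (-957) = 1 / 5104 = 0.00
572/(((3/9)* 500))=429/125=3.43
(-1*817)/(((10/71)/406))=-11775421/5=-2355084.20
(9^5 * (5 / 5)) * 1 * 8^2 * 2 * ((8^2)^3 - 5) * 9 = 17831860774272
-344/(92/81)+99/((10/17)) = -30951/230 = -134.57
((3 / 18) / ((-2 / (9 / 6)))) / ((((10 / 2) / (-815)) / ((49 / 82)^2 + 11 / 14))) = 8767607 / 376544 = 23.28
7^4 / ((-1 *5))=-2401 / 5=-480.20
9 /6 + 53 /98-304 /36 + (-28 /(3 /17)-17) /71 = -277973 /31311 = -8.88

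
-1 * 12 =-12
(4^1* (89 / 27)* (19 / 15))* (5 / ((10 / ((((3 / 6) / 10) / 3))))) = 1691 / 12150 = 0.14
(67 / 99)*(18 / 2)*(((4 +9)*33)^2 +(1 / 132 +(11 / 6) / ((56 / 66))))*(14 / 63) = 22787488925 / 91476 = 249108.93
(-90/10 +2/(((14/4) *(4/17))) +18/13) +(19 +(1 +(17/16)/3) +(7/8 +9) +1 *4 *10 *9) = 1681865/4368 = 385.04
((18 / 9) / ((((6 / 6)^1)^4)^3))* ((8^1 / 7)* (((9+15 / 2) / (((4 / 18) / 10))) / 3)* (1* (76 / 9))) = 33440 / 7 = 4777.14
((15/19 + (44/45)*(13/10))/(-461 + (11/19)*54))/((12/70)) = -2681/95850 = -0.03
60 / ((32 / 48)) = 90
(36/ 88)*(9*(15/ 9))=135/ 22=6.14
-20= -20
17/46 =0.37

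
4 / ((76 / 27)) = 27 / 19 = 1.42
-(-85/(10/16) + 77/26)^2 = -11964681/676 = -17699.23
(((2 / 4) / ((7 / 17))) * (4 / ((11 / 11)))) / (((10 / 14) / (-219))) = -7446 / 5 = -1489.20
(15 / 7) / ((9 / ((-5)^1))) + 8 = 143 / 21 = 6.81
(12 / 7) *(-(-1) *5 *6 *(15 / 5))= 1080 / 7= 154.29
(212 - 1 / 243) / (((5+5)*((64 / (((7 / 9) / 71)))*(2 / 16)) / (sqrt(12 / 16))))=72121*sqrt(3) / 4968864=0.03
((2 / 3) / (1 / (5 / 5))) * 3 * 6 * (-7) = -84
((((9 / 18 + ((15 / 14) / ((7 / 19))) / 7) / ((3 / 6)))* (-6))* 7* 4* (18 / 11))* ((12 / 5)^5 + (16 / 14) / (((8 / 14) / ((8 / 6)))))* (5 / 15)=-13806.89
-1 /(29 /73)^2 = -5329 /841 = -6.34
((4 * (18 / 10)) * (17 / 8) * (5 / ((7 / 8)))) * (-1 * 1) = -612 / 7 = -87.43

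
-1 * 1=-1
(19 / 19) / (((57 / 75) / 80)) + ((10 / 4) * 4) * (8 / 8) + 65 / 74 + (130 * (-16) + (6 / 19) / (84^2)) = -1623576743 / 826728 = -1963.86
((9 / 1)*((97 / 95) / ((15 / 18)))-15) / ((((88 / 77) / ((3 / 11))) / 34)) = -673659 / 20900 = -32.23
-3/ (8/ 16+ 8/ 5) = -10/ 7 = -1.43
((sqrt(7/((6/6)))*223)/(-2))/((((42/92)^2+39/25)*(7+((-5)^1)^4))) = -2949175*sqrt(7)/29561484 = -0.26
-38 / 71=-0.54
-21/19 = -1.11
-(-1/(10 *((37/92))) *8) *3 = 1104/185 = 5.97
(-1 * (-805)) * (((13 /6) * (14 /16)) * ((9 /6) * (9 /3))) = 219765 /32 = 6867.66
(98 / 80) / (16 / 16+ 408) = 49 / 16360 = 0.00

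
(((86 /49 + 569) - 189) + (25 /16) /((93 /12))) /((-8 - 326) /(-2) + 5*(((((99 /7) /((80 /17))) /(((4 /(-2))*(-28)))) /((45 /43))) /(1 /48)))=23207690 /10894733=2.13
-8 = -8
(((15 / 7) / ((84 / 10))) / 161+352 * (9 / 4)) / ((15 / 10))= 12496201 / 23667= 528.00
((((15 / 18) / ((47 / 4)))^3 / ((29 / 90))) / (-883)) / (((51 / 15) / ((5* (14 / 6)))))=-1750000 / 406765120833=-0.00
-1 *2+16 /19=-22 /19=-1.16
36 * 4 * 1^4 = 144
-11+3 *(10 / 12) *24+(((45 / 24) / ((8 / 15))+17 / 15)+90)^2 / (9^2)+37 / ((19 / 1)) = 229126423411 / 1418342400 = 161.55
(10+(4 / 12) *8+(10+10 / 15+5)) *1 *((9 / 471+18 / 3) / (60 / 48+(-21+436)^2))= 340 / 343359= 0.00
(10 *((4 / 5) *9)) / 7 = 72 / 7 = 10.29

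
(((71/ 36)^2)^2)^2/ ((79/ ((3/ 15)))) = 645753531245761/ 1114338413445120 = 0.58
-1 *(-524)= 524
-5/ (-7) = 5/ 7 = 0.71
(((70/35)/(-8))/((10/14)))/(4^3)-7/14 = -647/1280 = -0.51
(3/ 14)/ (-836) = -3/ 11704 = -0.00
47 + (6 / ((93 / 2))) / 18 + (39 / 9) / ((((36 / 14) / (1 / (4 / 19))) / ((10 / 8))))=1527035 / 26784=57.01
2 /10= 1 /5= 0.20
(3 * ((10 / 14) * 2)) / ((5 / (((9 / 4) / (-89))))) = -27 / 1246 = -0.02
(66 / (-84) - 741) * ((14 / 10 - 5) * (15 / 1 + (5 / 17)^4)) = 23430553920 / 584647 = 40076.41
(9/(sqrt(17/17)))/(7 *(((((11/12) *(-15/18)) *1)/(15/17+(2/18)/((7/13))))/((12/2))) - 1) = -45792/9253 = -4.95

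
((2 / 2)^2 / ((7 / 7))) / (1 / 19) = 19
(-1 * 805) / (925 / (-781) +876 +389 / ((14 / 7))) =-1257410 / 1670271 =-0.75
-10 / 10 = -1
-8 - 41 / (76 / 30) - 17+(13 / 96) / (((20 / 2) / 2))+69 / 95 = -368729 / 9120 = -40.43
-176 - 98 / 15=-2738 / 15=-182.53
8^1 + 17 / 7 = 73 / 7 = 10.43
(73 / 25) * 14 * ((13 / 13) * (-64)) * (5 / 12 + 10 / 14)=-44384 / 15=-2958.93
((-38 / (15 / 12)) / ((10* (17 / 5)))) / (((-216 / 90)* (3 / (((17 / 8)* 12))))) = 19 / 6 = 3.17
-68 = -68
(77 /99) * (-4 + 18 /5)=-14 /45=-0.31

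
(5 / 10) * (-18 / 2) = -9 / 2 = -4.50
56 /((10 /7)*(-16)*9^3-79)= -392 /117193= -0.00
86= 86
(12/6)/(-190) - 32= -3041/95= -32.01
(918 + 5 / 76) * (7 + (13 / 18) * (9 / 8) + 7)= 16536201 / 1216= 13598.85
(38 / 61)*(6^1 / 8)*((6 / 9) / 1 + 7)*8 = 1748 / 61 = 28.66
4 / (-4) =-1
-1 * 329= -329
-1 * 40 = -40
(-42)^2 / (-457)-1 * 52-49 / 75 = -1936993 / 34275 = -56.51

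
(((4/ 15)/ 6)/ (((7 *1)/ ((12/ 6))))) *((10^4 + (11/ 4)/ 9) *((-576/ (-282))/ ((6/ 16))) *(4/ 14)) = 184325632/ 932715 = 197.62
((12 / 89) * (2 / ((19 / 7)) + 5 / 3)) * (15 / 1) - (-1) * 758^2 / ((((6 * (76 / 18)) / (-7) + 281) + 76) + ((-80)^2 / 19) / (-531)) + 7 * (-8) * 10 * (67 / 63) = 1038.13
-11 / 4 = -2.75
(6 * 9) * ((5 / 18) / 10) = 3 / 2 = 1.50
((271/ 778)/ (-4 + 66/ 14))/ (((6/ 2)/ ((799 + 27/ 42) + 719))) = 1920577/ 7780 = 246.86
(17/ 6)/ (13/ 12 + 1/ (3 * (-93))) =3162/ 1205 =2.62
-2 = -2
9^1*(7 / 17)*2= 126 / 17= 7.41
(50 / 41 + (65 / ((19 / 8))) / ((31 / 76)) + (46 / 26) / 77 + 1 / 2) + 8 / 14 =25231203 / 363506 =69.41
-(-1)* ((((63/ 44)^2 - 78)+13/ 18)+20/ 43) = -74.76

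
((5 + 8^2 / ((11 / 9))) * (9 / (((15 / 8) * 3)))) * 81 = 408888 / 55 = 7434.33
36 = 36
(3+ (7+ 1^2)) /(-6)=-11 /6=-1.83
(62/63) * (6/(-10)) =-62/105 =-0.59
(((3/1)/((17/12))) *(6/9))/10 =12/85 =0.14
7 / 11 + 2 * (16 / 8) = 51 / 11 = 4.64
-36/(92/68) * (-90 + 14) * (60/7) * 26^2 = 11717557.27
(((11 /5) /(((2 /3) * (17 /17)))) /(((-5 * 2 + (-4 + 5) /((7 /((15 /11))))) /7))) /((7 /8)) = -10164 /3775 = -2.69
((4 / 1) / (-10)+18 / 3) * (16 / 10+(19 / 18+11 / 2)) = 10276 / 225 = 45.67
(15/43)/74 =15/3182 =0.00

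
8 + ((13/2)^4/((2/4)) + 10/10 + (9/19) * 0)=28633/8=3579.12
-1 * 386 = -386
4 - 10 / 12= 19 / 6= 3.17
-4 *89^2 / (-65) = 31684 / 65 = 487.45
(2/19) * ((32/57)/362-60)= -1238008/196023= -6.32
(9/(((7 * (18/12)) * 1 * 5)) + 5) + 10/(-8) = 549/140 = 3.92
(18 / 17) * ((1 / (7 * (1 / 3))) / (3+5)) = 27 / 476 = 0.06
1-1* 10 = -9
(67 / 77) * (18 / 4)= 603 / 154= 3.92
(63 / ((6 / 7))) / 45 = 49 / 30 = 1.63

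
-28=-28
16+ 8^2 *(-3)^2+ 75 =667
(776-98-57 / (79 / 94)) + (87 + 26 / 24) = 661951 / 948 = 698.26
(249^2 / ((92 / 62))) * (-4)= -3844062 / 23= -167133.13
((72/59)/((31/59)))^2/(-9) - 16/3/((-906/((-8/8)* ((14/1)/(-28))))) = -778940/1305999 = -0.60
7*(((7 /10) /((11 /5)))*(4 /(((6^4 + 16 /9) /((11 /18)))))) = 49 /11680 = 0.00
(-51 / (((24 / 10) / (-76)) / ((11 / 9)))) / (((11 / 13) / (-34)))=-713830 / 9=-79314.44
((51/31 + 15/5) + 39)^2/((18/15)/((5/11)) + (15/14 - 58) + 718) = 71190350/24804371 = 2.87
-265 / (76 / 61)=-16165 / 76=-212.70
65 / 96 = 0.68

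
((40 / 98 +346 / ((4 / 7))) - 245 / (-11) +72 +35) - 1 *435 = 323595 / 1078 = 300.18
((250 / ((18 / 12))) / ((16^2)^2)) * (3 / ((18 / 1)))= 125 / 294912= 0.00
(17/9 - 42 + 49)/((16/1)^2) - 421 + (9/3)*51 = -38587/144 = -267.97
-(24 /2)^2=-144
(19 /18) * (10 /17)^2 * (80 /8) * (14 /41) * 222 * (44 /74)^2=128744000 /1315239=97.89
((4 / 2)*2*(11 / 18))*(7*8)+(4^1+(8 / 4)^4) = 1412 / 9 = 156.89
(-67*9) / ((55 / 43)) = -25929 / 55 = -471.44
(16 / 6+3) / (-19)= -0.30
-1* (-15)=15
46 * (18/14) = 414/7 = 59.14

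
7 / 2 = 3.50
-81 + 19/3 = -224/3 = -74.67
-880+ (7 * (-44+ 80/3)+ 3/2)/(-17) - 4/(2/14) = -91897/102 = -900.95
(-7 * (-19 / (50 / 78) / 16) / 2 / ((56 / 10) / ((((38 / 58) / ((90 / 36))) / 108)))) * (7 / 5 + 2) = 79781 / 8352000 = 0.01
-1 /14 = -0.07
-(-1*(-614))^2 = -376996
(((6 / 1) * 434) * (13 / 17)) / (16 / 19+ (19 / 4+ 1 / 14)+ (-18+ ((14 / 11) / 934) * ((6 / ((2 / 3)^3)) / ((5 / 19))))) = -162.80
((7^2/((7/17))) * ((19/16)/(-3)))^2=5112121/2304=2218.80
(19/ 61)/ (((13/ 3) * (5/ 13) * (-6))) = -19/ 610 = -0.03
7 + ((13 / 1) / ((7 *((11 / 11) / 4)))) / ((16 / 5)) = 261 / 28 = 9.32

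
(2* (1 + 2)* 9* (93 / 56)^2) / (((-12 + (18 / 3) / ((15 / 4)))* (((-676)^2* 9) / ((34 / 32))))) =-2205495 / 596159922176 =-0.00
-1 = -1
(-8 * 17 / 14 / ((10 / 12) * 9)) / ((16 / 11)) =-187 / 210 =-0.89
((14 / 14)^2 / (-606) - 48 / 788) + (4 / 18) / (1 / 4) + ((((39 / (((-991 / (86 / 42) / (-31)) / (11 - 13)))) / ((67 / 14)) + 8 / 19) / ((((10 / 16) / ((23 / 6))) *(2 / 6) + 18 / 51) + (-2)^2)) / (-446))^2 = 1112862373942425181739578710241 / 1346760916182749055441645981234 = 0.83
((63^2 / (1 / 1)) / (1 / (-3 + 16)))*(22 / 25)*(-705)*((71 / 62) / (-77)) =73791081 / 155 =476071.49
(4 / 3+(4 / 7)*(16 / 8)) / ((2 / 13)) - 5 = 233 / 21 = 11.10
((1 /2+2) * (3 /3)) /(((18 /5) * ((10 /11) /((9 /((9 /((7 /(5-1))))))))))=1.34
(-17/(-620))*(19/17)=19/620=0.03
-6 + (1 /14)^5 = -6.00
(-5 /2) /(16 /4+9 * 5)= -5 /98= -0.05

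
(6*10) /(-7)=-60 /7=-8.57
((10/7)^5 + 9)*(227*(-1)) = -57036701/16807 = -3393.63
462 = 462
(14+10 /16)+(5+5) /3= 431 /24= 17.96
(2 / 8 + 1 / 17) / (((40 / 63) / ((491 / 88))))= 649593 / 239360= 2.71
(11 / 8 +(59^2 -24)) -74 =27075 / 8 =3384.38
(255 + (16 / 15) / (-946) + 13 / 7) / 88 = 6378377 / 2185260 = 2.92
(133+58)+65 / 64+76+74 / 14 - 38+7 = 108551 / 448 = 242.30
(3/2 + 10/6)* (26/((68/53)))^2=9019699/6936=1300.42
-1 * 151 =-151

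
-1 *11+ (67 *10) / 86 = -138 / 43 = -3.21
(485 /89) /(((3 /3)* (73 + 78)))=485 /13439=0.04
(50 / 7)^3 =125000 / 343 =364.43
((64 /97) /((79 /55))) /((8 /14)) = 6160 /7663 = 0.80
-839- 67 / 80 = -67187 / 80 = -839.84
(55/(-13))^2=3025/169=17.90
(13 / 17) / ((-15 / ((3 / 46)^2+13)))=-357721 / 539580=-0.66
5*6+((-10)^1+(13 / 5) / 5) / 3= 26.84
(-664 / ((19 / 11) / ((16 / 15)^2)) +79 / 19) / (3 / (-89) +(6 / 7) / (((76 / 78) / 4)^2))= -21922704013 / 729286875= -30.06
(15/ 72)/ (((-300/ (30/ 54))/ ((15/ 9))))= -5/ 7776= -0.00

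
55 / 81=0.68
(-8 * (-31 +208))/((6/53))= -12508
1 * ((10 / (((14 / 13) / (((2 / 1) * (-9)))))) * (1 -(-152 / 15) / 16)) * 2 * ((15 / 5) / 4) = -819 / 2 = -409.50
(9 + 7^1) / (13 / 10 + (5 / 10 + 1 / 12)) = 960 / 113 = 8.50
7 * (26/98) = 13/7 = 1.86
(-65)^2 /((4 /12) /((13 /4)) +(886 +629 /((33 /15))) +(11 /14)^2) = 355254900 /98599337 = 3.60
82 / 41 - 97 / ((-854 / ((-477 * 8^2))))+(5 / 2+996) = -2106789 / 854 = -2466.97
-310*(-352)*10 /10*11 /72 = 150040 /9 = 16671.11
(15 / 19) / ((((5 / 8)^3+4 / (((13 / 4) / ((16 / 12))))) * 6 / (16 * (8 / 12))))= 532480 / 715217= 0.74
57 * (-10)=-570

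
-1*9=-9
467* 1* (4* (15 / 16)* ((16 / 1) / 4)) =7005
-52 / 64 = -13 / 16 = -0.81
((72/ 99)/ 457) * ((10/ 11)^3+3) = 39944/ 6690937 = 0.01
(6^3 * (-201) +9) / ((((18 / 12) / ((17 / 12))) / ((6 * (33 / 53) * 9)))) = -1378377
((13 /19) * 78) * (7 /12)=1183 /38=31.13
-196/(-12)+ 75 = 274/3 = 91.33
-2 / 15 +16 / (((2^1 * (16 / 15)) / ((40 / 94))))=2156 / 705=3.06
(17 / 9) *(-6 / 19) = -34 / 57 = -0.60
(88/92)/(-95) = -22/2185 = -0.01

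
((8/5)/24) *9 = 3/5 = 0.60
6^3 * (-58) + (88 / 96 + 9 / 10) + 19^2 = -729911 / 60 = -12165.18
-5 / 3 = -1.67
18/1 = 18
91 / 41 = 2.22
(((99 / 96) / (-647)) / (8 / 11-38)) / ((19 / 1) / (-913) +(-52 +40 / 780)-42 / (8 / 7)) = -12925341 / 26815921473200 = -0.00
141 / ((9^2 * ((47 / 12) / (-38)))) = -152 / 9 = -16.89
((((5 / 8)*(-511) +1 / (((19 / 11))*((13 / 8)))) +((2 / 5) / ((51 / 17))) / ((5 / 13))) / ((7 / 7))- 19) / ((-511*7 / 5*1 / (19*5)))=50042999 / 1116024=44.84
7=7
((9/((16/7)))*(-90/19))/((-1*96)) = 945/4864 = 0.19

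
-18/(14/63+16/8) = -81/10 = -8.10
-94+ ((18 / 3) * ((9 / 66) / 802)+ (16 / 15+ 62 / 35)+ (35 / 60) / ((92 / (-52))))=-1299479343 / 14203420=-91.49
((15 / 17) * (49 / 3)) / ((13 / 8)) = 1960 / 221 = 8.87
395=395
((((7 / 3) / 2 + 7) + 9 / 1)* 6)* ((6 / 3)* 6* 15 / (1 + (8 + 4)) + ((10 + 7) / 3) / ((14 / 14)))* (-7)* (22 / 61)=-12070982 / 2379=-5073.97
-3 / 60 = -1 / 20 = -0.05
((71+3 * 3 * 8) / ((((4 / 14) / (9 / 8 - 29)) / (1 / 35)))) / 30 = -31889 / 2400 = -13.29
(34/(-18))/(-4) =0.47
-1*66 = -66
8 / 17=0.47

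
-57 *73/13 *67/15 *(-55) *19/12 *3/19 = 1022219/52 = 19658.06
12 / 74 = 0.16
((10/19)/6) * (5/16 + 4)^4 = 37778535/1245184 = 30.34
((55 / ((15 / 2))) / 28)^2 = 121 / 1764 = 0.07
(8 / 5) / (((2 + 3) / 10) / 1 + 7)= 16 / 75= 0.21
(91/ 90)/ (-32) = -0.03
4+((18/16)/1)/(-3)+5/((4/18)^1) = 26.12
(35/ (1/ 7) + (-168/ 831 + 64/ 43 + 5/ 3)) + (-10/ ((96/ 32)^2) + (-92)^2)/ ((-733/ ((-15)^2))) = -61546538650/ 26192289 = -2349.80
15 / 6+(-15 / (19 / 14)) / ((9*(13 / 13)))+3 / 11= 1937 / 1254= 1.54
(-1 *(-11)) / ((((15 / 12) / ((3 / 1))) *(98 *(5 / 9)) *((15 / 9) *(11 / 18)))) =2916 / 6125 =0.48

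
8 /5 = 1.60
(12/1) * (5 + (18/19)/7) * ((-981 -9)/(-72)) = 112695/133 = 847.33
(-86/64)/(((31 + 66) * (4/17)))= -731/12416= -0.06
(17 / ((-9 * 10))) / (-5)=0.04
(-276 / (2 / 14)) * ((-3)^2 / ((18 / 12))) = -11592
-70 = -70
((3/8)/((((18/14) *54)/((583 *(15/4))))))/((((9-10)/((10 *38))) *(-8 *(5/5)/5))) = 9692375/3456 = 2804.51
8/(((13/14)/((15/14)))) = 120/13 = 9.23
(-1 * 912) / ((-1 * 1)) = 912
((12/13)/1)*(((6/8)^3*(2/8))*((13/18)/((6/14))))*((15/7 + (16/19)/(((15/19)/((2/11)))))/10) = 2699/70400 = 0.04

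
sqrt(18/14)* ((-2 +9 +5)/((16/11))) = 99* sqrt(7)/28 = 9.35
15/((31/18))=8.71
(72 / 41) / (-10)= -36 / 205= -0.18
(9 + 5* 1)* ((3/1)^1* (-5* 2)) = -420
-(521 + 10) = -531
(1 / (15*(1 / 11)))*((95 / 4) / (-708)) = -209 / 8496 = -0.02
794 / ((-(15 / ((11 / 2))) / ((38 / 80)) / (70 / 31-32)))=38250553 / 9300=4112.96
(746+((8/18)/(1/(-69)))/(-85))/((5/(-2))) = -380644/1275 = -298.54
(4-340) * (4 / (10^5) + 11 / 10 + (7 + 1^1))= -9555042 / 3125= -3057.61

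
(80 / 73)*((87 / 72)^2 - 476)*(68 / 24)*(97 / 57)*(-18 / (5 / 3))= 450729415 / 16644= 27080.59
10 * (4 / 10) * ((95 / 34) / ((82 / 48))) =4560 / 697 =6.54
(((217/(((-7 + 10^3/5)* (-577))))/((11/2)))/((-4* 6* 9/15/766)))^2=172685958025/486179480072484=0.00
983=983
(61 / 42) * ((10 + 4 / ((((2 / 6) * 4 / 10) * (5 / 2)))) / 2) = 671 / 42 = 15.98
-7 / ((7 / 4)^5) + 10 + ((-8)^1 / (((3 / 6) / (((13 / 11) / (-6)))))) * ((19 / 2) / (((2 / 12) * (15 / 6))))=10752982 / 132055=81.43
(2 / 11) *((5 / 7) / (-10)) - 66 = -5083 / 77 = -66.01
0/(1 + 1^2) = 0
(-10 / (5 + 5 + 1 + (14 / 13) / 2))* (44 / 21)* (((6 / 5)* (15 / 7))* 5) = -23.35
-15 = -15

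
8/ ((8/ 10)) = 10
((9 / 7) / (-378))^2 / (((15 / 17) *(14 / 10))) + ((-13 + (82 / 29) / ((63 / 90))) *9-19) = -5245281731 / 52639524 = -99.65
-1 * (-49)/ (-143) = -49/ 143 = -0.34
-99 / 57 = -33 / 19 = -1.74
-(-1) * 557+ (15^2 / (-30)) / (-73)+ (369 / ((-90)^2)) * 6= 3051634 / 5475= 557.38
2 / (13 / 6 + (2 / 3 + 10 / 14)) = 84 / 149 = 0.56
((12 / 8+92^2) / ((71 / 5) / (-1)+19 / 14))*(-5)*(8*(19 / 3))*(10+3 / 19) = 4574756200 / 2697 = 1696238.86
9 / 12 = 3 / 4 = 0.75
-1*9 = -9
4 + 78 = 82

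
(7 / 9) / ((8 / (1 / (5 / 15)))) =7 / 24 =0.29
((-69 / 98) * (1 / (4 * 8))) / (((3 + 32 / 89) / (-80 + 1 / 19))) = 0.52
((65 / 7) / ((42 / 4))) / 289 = 130 / 42483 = 0.00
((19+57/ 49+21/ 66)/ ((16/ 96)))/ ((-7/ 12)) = -794844/ 3773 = -210.67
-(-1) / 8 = 1 / 8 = 0.12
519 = 519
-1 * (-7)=7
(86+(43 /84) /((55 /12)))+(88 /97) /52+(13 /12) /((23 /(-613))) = 57.26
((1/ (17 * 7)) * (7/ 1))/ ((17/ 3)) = 3/ 289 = 0.01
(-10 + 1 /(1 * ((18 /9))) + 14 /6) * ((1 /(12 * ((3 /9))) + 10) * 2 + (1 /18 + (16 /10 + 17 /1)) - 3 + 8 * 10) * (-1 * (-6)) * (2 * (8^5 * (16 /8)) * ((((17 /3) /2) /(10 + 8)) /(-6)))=62602231808 /3645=17174823.54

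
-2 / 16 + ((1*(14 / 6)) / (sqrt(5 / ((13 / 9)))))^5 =2.98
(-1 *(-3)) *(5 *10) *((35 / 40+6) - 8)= -168.75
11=11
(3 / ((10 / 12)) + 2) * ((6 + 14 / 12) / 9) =602 / 135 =4.46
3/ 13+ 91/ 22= 1249/ 286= 4.37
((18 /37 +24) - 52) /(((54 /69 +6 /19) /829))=-184396957 /8880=-20765.42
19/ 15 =1.27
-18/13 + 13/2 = 133/26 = 5.12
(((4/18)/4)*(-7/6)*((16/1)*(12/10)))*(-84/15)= 1568/225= 6.97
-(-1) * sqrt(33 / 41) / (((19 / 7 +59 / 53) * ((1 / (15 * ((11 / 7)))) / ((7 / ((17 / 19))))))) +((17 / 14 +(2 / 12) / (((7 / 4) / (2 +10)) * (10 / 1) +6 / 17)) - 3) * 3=-52569 / 10346 +232617 * sqrt(1353) / 197948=38.14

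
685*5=3425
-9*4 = -36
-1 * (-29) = 29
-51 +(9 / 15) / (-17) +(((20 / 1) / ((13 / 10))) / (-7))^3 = -3948990998 / 64053535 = -61.65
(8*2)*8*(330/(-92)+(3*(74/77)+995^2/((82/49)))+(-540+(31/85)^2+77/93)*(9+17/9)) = 32921014758633461632/439102315575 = 74973448.31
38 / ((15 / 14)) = 532 / 15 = 35.47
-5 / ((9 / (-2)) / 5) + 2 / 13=668 / 117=5.71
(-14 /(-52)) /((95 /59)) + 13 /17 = 39131 /41990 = 0.93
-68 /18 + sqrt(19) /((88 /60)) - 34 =-34.81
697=697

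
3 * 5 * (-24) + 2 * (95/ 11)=-3770/ 11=-342.73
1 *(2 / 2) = 1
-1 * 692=-692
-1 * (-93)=93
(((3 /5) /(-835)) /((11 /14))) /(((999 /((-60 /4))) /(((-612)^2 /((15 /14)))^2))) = 14256930465792 /8496125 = 1678050.93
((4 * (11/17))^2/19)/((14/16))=0.40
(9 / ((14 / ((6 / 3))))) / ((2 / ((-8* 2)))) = -72 / 7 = -10.29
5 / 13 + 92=1201 / 13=92.38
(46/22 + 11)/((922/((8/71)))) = 576/360041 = 0.00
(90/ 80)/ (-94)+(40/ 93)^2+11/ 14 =43649777/ 45528336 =0.96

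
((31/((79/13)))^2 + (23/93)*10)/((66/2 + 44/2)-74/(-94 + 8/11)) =0.51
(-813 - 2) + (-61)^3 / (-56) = 3238.23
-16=-16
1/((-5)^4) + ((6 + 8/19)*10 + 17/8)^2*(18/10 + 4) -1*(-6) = 25528.33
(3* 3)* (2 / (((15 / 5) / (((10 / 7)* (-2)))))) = -120 / 7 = -17.14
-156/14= -78/7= -11.14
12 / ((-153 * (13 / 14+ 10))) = -56 / 7803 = -0.01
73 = 73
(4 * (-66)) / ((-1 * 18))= 44 / 3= 14.67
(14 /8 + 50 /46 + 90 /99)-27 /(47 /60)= -1461263 /47564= -30.72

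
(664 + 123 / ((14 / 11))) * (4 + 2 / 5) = 117139 / 35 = 3346.83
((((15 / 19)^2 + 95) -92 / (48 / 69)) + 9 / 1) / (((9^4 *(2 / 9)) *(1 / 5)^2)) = -997325 / 2105352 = -0.47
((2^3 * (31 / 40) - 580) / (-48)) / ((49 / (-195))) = -37297 / 784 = -47.57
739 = 739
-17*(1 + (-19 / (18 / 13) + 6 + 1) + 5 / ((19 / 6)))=24089 / 342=70.44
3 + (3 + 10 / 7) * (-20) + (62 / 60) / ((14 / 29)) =-35041 / 420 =-83.43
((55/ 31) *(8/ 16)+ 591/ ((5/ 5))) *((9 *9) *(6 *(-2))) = -17834742/ 31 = -575314.26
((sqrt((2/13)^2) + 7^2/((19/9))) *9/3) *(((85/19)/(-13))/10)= -294321/122018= -2.41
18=18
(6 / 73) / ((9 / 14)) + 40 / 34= 4856 / 3723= 1.30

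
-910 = -910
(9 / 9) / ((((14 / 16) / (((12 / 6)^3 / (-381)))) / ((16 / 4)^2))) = -1024 / 2667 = -0.38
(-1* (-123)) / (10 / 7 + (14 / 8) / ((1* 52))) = 179088 / 2129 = 84.12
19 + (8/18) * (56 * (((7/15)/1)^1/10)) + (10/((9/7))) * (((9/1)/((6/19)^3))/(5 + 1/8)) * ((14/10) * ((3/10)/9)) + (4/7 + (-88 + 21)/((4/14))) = -224945807/1162350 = -193.53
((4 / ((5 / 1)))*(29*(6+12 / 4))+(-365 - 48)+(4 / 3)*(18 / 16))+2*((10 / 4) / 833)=-1688441 / 8330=-202.69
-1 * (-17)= 17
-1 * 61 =-61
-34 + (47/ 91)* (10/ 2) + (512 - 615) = -134.42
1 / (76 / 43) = 43 / 76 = 0.57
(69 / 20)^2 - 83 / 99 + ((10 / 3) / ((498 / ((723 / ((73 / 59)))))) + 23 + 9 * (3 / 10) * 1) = 9759503681 / 239936400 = 40.68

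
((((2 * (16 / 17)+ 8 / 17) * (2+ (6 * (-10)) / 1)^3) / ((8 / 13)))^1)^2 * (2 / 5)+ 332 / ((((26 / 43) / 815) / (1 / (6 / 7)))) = 2509113409945945 / 11271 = 222616751836.21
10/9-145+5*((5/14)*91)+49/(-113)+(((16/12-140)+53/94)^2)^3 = 394265424212059373836150471889/56829402954050112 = 6937701325682.52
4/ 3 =1.33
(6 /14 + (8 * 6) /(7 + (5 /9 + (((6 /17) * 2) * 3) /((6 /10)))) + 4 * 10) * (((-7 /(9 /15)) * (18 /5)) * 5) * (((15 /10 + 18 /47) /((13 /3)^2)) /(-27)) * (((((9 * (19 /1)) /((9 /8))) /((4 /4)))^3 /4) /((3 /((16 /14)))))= 11675520.76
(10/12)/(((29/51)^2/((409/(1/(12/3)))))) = 4216.44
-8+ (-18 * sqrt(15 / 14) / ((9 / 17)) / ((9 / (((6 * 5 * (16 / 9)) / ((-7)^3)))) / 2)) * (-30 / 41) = -8 - 54400 * sqrt(210) / 885969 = -8.89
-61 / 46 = -1.33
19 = 19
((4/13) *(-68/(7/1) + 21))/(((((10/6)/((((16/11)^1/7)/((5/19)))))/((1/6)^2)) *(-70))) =-12008/18393375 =-0.00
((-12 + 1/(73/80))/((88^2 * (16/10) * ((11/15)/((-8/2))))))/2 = 14925/6218432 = 0.00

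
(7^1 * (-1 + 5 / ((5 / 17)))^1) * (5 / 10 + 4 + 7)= 1288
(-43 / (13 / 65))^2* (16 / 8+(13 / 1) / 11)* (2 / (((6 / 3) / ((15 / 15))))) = 147079.55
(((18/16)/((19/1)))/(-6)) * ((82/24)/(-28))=41/34048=0.00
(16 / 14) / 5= 8 / 35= 0.23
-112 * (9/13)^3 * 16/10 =-653184/10985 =-59.46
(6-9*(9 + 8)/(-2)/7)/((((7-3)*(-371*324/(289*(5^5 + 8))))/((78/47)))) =-929883799/17576496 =-52.90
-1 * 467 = -467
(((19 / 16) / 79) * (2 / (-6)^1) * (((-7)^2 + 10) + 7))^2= 43681 / 399424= 0.11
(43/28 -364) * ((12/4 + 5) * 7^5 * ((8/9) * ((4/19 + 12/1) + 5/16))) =-10307557827/19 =-542503043.53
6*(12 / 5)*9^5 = 4251528 / 5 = 850305.60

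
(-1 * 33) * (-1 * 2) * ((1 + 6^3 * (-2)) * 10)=-284460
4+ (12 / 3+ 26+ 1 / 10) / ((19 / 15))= 1055 / 38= 27.76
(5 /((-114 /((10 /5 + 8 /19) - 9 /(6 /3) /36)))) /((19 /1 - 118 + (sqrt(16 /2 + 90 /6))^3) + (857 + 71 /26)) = -7871695 /58213560248 + 6782815 * sqrt(23) /1659086467068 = -0.00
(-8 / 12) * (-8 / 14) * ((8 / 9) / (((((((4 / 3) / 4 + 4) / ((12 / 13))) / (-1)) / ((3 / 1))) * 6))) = -128 / 3549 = -0.04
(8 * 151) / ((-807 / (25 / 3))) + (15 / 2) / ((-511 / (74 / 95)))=-293480531 / 23505489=-12.49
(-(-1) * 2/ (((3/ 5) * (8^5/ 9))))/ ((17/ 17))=0.00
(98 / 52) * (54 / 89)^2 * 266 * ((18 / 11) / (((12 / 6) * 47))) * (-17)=-2907546516 / 53237041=-54.62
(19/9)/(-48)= -19/432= -0.04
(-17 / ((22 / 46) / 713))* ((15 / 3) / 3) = -1393915 / 33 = -42239.85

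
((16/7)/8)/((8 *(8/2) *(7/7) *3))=0.00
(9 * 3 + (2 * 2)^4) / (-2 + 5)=283 / 3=94.33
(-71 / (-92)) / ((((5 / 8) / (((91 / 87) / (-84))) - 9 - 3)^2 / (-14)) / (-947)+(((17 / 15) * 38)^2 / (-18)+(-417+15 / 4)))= -46020364650 / 30770078410921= -0.00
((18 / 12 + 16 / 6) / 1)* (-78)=-325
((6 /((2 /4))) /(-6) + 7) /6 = 5 /6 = 0.83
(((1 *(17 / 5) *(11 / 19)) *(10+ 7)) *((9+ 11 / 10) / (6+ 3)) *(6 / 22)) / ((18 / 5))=29189 / 10260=2.84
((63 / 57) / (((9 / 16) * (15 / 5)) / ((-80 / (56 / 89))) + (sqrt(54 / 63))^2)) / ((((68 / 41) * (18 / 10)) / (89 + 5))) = 3361458800 / 81509373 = 41.24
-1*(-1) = 1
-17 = -17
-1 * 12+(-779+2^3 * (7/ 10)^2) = -19677/ 25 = -787.08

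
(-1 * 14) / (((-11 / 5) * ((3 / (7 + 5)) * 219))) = 280 / 2409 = 0.12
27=27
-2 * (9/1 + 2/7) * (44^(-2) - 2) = 35945/968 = 37.13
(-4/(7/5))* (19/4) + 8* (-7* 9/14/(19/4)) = -2813/133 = -21.15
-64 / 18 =-32 / 9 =-3.56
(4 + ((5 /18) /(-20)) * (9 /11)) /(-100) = -351 /8800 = -0.04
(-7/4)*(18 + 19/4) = -637/16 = -39.81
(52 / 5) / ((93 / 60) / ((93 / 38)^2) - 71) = -3627 / 24671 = -0.15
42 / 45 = 14 / 15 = 0.93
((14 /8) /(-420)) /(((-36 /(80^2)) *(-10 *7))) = -2 /189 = -0.01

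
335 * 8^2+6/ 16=171523/ 8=21440.38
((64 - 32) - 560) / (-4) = 132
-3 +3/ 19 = -54/ 19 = -2.84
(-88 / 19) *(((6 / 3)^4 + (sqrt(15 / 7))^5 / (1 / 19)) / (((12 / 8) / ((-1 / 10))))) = 1408 / 285 + 1320 *sqrt(105) / 343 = 44.37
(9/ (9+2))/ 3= 3/ 11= 0.27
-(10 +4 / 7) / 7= -74 / 49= -1.51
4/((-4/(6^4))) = -1296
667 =667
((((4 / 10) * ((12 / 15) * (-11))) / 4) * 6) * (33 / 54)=-242 / 75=-3.23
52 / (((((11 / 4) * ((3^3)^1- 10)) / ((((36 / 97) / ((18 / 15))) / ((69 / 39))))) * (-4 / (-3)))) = 60840 / 417197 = 0.15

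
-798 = -798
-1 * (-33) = 33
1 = 1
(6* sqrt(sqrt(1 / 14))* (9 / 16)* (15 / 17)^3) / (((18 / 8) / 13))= 131625* 14^(3 / 4) / 137564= 6.93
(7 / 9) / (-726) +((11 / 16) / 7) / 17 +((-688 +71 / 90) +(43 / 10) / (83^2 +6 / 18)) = -687.21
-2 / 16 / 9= -1 / 72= -0.01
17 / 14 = 1.21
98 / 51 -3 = -55 / 51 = -1.08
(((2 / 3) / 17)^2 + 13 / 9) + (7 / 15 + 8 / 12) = 33544 / 13005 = 2.58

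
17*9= 153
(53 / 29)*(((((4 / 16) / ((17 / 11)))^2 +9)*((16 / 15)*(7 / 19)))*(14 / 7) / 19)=30968854 / 45383115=0.68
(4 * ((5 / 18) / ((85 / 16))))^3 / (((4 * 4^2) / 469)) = 240128 / 3581577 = 0.07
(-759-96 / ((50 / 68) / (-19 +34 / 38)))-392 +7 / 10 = 1152847 / 950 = 1213.52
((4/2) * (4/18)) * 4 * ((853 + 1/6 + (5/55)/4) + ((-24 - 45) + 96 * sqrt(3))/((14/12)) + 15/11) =1024 * sqrt(3)/7 + 2939836/2079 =1667.44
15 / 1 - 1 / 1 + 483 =497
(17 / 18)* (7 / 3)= 119 / 54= 2.20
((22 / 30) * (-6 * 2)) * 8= -70.40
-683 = -683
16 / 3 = 5.33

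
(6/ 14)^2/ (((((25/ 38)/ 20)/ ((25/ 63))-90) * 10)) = -76/ 372057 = -0.00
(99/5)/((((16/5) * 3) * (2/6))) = 99/16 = 6.19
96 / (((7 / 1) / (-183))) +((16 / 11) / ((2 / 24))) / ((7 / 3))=-192672 / 77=-2502.23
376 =376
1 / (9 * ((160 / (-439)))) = -439 / 1440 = -0.30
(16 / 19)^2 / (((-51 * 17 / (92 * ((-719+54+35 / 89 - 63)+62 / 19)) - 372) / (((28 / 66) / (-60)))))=0.00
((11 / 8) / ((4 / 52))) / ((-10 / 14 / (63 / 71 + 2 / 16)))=-115115 / 4544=-25.33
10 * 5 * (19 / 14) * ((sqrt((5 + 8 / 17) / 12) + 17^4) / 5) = 95 * sqrt(527) / 238 + 7934495 / 7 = 1133508.45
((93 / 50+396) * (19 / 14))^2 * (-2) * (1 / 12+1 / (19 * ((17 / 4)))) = -132833856381 / 2380000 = -55812.54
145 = 145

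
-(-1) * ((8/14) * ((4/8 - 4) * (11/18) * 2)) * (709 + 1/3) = -46816/27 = -1733.93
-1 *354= -354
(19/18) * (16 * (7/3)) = 1064/27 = 39.41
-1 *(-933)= 933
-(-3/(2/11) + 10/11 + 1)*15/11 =4815/242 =19.90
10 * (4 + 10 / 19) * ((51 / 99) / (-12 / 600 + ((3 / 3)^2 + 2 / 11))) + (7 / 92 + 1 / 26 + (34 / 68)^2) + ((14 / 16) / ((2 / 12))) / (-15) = 4374548801 / 217809540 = 20.08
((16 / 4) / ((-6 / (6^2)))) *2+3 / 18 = -287 / 6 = -47.83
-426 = -426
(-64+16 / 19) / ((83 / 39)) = -46800 / 1577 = -29.68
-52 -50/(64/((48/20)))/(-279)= -38683/744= -51.99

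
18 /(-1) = -18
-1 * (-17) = 17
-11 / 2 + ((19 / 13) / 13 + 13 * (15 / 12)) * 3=29465 / 676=43.59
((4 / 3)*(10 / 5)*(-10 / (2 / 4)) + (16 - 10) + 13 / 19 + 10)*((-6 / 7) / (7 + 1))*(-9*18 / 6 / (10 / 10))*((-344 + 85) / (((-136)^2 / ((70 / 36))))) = 8115765 / 2811392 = 2.89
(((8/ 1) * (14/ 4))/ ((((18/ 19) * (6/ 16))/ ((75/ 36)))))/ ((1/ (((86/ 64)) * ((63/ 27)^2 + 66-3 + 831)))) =1157382625/ 5832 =198453.81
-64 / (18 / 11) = -352 / 9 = -39.11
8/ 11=0.73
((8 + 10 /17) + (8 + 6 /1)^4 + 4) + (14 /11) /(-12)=43116757 /1122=38428.48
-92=-92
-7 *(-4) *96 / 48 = 56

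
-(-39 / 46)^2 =-1521 / 2116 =-0.72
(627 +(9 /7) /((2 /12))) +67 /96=426997 /672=635.41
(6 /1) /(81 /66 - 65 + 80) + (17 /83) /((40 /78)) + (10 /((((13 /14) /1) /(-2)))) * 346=-19135700019 /2568020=-7451.54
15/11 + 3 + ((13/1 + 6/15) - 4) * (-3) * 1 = -1311/55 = -23.84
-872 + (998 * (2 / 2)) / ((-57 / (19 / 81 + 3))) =-4287500 / 4617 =-928.63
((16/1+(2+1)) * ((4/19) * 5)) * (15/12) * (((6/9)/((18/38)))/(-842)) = -475/11367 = -0.04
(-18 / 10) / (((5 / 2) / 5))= -18 / 5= -3.60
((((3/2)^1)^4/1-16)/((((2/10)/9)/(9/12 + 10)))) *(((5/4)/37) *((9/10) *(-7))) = 21333375/18944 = 1126.13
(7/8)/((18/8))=7/18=0.39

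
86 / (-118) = -0.73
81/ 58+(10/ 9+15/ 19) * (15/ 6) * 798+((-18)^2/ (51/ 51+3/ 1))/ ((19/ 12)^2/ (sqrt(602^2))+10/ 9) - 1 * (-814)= 26241358007/ 5607498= 4679.69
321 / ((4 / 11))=3531 / 4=882.75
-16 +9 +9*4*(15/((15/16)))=569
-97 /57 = -1.70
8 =8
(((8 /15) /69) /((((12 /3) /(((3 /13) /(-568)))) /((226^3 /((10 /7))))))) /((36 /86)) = -434311997 /28659150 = -15.15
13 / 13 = 1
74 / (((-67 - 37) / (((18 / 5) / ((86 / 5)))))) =-333 / 2236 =-0.15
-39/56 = -0.70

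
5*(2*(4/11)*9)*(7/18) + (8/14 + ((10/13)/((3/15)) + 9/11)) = 17981/1001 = 17.96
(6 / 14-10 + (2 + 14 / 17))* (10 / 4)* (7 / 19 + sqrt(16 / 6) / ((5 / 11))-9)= 329230 / 2261-8833* sqrt(6) / 357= 85.01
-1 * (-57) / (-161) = -57 / 161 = -0.35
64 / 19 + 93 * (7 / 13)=13201 / 247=53.45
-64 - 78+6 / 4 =-281 / 2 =-140.50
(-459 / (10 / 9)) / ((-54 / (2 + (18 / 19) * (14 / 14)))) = 2142 / 95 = 22.55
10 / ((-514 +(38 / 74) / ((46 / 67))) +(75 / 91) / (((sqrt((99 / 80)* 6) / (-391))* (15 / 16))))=-1462679029319508 / 70537351132360337 +19789667159808* sqrt(330) / 70537351132360337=-0.02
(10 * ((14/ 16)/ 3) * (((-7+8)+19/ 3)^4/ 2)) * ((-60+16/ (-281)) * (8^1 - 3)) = -86478530600/ 68283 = -1266472.34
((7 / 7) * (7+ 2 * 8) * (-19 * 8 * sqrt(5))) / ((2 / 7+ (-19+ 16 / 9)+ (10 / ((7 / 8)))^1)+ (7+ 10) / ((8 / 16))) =-220248 * sqrt(5) / 1795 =-274.37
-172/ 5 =-34.40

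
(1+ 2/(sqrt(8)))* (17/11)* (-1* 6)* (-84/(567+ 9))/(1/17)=2023* sqrt(2)/176+ 2023/88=39.24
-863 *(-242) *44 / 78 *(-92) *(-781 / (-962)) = -165066030712 / 18759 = -8799297.97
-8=-8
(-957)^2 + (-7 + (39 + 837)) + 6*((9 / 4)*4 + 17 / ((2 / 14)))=917486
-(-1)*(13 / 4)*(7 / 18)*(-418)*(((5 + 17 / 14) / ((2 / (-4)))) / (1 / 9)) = 236379 / 4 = 59094.75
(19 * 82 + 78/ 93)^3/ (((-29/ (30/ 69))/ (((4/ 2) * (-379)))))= 855377520256177920/ 19870597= 43047399142.37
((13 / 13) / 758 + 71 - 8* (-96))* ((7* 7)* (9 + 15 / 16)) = 4954787733 / 12128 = 408541.20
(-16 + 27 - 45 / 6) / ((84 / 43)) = 43 / 24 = 1.79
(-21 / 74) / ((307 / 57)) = -1197 / 22718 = -0.05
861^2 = 741321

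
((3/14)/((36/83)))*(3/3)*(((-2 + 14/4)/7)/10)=83/7840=0.01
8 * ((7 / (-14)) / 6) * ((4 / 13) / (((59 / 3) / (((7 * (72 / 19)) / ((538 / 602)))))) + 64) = -505418432 / 11760411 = -42.98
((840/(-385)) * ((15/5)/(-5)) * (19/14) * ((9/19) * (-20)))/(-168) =54/539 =0.10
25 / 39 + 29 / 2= 15.14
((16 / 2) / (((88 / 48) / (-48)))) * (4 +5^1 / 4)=-12096 / 11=-1099.64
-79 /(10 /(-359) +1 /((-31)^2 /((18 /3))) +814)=-27254921 /280821730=-0.10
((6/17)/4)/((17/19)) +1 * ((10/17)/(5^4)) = 7193/72250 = 0.10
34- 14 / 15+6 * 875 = 5283.07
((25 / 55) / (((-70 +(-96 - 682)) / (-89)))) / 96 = 445 / 895488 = 0.00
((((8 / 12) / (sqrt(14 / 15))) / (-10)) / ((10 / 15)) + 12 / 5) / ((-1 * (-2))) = 6 / 5-sqrt(210) / 280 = 1.15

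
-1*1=-1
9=9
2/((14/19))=19/7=2.71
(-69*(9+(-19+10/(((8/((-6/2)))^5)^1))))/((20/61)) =138943299/65536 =2120.11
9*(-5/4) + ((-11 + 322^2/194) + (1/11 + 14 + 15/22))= 2249135/4268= 526.98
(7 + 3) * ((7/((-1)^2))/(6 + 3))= 70/9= 7.78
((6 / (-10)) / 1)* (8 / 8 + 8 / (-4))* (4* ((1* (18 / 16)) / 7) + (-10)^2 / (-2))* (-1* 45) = 18657 / 14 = 1332.64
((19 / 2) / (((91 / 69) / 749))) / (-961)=-140277 / 24986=-5.61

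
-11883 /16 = -742.69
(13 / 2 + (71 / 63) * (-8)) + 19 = 2077 / 126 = 16.48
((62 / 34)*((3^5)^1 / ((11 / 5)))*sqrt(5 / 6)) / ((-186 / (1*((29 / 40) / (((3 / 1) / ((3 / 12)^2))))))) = -261*sqrt(30) / 95744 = -0.01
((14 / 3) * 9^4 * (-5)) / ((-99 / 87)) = 1479870 / 11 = 134533.64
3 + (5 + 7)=15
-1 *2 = -2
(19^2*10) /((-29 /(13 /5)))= -9386 /29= -323.66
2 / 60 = 1 / 30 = 0.03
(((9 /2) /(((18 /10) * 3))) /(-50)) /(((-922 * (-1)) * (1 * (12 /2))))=-1 /331920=-0.00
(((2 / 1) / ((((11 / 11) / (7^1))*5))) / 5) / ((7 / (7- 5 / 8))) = 51 / 100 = 0.51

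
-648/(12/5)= -270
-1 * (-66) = 66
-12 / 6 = -2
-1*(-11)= 11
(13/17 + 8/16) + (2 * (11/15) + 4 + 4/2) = 4453/510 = 8.73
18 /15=6 /5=1.20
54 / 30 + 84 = 429 / 5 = 85.80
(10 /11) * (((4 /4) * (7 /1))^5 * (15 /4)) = 1260525 /22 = 57296.59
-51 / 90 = -17 / 30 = -0.57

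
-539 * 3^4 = -43659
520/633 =0.82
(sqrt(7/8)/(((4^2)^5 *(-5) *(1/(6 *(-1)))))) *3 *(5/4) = 9 *sqrt(14)/8388608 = 0.00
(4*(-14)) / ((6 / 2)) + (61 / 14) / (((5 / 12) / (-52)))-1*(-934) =39014 / 105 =371.56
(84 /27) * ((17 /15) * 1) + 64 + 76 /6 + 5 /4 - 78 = 3.44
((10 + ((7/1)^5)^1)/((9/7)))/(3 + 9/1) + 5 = 118259/108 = 1094.99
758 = 758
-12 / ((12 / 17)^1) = -17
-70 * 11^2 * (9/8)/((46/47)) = -1791405/184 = -9735.90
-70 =-70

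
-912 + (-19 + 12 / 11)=-10229 / 11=-929.91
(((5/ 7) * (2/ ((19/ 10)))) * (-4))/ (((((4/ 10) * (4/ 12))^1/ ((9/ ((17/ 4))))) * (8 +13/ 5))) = -540000/ 119833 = -4.51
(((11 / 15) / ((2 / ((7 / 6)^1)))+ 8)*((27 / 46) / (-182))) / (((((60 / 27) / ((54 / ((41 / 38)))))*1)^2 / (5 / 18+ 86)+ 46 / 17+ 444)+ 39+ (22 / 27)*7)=-284580050613471 / 5145178858046565520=-0.00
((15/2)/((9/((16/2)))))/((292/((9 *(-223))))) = -3345/73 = -45.82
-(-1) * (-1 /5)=-0.20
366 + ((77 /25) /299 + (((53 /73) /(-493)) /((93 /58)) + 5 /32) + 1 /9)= 30335174993921 /82820368800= 366.28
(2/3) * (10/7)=20/21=0.95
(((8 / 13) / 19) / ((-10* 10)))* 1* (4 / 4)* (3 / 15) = -0.00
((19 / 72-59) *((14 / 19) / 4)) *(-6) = 29603 / 456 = 64.92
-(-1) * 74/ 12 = 37/ 6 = 6.17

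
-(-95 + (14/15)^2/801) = 17121179/180225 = 95.00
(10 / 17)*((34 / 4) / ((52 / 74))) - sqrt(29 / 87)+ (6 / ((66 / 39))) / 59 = 121079 / 16874 - sqrt(3) / 3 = 6.60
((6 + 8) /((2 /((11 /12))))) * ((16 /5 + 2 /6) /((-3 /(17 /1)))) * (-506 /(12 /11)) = 193076191 /3240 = 59591.42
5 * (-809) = -4045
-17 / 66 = -0.26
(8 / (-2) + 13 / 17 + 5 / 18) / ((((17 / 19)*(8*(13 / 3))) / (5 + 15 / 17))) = -0.56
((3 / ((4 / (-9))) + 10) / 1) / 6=13 / 24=0.54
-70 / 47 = -1.49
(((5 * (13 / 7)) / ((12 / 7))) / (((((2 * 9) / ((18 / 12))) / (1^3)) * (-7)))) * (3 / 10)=-0.02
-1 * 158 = -158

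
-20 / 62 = -10 / 31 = -0.32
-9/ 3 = -3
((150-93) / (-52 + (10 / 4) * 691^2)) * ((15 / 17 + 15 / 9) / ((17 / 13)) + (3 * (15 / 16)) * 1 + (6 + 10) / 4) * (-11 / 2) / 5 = -25402487 / 55194399120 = -0.00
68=68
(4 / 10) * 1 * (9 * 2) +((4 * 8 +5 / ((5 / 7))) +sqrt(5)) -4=44.44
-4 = -4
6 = 6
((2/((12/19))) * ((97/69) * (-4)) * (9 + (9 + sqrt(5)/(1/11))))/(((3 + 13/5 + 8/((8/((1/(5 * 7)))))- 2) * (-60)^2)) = -141911 * sqrt(5)/9464040- 12901/525780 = -0.06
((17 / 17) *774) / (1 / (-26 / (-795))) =6708 / 265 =25.31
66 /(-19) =-66 /19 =-3.47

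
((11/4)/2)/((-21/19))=-209/168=-1.24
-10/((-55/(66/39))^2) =-8/845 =-0.01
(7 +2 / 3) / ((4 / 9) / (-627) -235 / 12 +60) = 173052 / 912269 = 0.19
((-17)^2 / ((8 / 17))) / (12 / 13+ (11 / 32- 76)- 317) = -255476 / 162961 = -1.57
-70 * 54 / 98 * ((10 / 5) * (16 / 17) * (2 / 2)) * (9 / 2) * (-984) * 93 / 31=114773760 / 119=964485.38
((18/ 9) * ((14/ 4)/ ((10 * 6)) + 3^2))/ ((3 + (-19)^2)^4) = 1087/ 1053311400960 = 0.00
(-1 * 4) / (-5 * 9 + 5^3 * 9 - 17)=-4 / 1063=-0.00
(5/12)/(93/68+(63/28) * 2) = 85/1197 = 0.07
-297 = -297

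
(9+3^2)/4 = 9/2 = 4.50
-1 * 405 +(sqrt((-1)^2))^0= -404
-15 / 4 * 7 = -105 / 4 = -26.25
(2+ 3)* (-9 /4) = -11.25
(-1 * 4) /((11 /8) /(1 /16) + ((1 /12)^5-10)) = -995328 /2985985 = -0.33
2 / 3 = 0.67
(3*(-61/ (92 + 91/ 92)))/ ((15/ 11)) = -61732/ 42775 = -1.44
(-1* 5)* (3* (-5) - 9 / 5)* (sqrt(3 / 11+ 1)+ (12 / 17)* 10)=84* sqrt(154) / 11+ 10080 / 17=687.71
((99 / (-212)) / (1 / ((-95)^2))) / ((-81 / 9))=99275 / 212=468.28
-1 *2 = -2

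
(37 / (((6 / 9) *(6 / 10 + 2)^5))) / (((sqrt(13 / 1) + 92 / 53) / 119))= 10.41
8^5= 32768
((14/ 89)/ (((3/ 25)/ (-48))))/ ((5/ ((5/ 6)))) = -2800/ 267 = -10.49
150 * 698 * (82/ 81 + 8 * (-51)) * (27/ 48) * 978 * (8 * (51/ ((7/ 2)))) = -19128435788400/ 7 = -2732633684057.14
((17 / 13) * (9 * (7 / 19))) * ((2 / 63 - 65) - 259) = -26690 / 19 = -1404.74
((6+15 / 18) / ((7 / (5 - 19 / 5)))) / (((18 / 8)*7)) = 164 / 2205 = 0.07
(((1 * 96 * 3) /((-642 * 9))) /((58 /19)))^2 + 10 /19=867013786 /1646492139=0.53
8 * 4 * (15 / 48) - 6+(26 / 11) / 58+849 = 272120 / 319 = 853.04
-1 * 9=-9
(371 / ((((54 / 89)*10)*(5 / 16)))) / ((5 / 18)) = 264152 / 375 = 704.41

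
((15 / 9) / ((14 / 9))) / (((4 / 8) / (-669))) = -10035 / 7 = -1433.57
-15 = -15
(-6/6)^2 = 1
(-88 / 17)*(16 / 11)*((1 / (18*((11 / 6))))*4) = -0.91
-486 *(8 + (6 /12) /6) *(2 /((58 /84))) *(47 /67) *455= -7056921690 /1943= -3631972.05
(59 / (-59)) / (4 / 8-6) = 2 / 11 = 0.18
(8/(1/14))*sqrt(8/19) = 72.68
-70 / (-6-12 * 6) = 35 / 39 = 0.90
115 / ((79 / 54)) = 6210 / 79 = 78.61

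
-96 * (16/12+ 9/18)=-176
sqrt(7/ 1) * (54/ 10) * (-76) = -2052 * sqrt(7)/ 5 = -1085.82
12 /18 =0.67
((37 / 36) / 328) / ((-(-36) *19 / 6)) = 37 / 1346112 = 0.00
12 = 12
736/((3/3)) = 736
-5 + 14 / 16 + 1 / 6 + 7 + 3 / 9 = 27 / 8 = 3.38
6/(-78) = -1/13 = -0.08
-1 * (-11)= 11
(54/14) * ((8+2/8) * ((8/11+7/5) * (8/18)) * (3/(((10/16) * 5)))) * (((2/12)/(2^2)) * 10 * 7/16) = 1053/200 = 5.26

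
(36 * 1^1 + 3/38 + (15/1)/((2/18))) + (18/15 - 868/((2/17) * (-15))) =378563/570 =664.15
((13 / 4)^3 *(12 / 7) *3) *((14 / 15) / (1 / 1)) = 6591 / 40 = 164.78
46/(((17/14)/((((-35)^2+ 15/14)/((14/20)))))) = 7895900/119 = 66352.10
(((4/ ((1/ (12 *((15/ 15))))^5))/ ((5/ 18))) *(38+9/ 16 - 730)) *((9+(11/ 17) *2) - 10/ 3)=-293176226304/ 17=-17245660370.82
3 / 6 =1 / 2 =0.50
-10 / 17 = -0.59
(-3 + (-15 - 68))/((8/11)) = -473/4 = -118.25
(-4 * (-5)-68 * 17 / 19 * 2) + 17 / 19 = -1915 / 19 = -100.79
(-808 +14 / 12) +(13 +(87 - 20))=-4361 / 6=-726.83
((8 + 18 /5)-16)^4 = 234256 /625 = 374.81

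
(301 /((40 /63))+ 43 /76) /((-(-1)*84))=360727 /63840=5.65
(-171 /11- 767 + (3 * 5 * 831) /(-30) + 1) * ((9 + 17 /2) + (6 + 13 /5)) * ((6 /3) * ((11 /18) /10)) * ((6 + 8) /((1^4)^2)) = -1069201 /20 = -53460.05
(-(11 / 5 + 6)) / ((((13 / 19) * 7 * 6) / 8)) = -3116 / 1365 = -2.28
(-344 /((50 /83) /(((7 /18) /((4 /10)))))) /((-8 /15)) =24983 /24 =1040.96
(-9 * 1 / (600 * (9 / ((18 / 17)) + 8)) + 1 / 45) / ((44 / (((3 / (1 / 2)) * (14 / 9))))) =1477 / 326700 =0.00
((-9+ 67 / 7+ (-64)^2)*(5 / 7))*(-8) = -1147040 / 49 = -23408.98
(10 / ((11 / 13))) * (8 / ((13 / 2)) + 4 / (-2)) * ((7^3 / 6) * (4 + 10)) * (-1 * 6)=480200 / 11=43654.55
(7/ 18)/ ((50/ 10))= 7/ 90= 0.08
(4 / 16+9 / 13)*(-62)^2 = 47089 / 13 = 3622.23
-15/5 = -3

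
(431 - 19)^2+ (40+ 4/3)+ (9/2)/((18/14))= 169788.83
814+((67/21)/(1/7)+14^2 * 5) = 5449/3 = 1816.33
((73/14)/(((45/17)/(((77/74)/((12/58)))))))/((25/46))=9105217/499500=18.23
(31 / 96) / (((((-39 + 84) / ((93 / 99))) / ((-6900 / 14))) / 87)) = -3204935 / 11088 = -289.05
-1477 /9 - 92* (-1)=-649 /9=-72.11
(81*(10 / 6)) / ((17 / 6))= 810 / 17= 47.65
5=5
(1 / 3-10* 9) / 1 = -269 / 3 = -89.67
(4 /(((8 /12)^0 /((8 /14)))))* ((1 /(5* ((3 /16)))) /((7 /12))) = 1024 /245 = 4.18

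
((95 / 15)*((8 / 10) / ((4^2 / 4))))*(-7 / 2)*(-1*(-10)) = -133 / 3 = -44.33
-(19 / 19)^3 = -1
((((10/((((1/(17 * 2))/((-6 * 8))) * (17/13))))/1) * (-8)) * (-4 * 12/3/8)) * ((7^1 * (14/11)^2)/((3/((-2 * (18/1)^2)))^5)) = 128812329752026152960/121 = 1064564708694431016.20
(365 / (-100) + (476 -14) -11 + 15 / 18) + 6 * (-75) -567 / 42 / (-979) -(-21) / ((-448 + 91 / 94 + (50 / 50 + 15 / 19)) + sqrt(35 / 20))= -3817643781661877 / 2063543474185380 -5582143 * sqrt(7) / 105390371511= -1.85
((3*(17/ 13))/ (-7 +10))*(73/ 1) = 1241/ 13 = 95.46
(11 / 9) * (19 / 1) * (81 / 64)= 1881 / 64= 29.39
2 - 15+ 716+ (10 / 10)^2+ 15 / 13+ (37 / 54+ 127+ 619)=1019191 / 702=1451.84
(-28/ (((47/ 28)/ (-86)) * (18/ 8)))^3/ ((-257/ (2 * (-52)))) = 2040125363002015744/ 19451550519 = 104882403.13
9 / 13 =0.69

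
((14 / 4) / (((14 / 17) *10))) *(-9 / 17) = -9 / 40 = -0.22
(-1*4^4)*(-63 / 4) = 4032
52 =52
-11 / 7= -1.57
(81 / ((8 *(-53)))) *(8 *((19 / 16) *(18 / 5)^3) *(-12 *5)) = 6731586 / 1325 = 5080.44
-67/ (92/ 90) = -3015/ 46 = -65.54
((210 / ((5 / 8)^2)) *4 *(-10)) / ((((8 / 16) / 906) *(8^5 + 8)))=-1188.83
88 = 88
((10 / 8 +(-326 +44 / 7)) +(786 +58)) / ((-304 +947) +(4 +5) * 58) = 2943 / 6524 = 0.45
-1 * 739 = -739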